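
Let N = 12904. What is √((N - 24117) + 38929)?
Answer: 26*√41 ≈ 166.48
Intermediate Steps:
√((N - 24117) + 38929) = √((12904 - 24117) + 38929) = √(-11213 + 38929) = √27716 = 26*√41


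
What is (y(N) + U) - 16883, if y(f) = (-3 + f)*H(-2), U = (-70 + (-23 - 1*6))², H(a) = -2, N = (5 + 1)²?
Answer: -7148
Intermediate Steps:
N = 36 (N = 6² = 36)
U = 9801 (U = (-70 + (-23 - 6))² = (-70 - 29)² = (-99)² = 9801)
y(f) = 6 - 2*f (y(f) = (-3 + f)*(-2) = 6 - 2*f)
(y(N) + U) - 16883 = ((6 - 2*36) + 9801) - 16883 = ((6 - 72) + 9801) - 16883 = (-66 + 9801) - 16883 = 9735 - 16883 = -7148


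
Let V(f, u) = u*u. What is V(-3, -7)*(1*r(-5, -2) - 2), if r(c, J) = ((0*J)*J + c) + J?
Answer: -441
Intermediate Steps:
V(f, u) = u²
r(c, J) = J + c (r(c, J) = (0*J + c) + J = (0 + c) + J = c + J = J + c)
V(-3, -7)*(1*r(-5, -2) - 2) = (-7)²*(1*(-2 - 5) - 2) = 49*(1*(-7) - 2) = 49*(-7 - 2) = 49*(-9) = -441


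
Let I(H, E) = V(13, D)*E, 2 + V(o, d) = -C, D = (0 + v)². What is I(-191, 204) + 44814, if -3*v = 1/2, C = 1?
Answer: 44202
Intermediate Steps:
v = -⅙ (v = -⅓/2 = -⅓*½ = -⅙ ≈ -0.16667)
D = 1/36 (D = (0 - ⅙)² = (-⅙)² = 1/36 ≈ 0.027778)
V(o, d) = -3 (V(o, d) = -2 - 1*1 = -2 - 1 = -3)
I(H, E) = -3*E
I(-191, 204) + 44814 = -3*204 + 44814 = -612 + 44814 = 44202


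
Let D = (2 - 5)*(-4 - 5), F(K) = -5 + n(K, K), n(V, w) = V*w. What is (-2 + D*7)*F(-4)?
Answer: 2057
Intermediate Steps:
F(K) = -5 + K**2 (F(K) = -5 + K*K = -5 + K**2)
D = 27 (D = -3*(-9) = 27)
(-2 + D*7)*F(-4) = (-2 + 27*7)*(-5 + (-4)**2) = (-2 + 189)*(-5 + 16) = 187*11 = 2057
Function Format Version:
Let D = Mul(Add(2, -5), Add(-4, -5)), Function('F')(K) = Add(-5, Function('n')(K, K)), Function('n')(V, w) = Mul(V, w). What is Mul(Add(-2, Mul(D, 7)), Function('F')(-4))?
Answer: 2057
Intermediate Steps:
Function('F')(K) = Add(-5, Pow(K, 2)) (Function('F')(K) = Add(-5, Mul(K, K)) = Add(-5, Pow(K, 2)))
D = 27 (D = Mul(-3, -9) = 27)
Mul(Add(-2, Mul(D, 7)), Function('F')(-4)) = Mul(Add(-2, Mul(27, 7)), Add(-5, Pow(-4, 2))) = Mul(Add(-2, 189), Add(-5, 16)) = Mul(187, 11) = 2057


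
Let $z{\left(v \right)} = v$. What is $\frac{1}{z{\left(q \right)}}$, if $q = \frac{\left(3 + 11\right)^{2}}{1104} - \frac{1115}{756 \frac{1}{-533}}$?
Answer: $\frac{4347}{3417968} \approx 0.0012718$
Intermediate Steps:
$q = \frac{3417968}{4347}$ ($q = 14^{2} \cdot \frac{1}{1104} - \frac{1115}{756 \left(- \frac{1}{533}\right)} = 196 \cdot \frac{1}{1104} - \frac{1115}{- \frac{756}{533}} = \frac{49}{276} - - \frac{594295}{756} = \frac{49}{276} + \frac{594295}{756} = \frac{3417968}{4347} \approx 786.28$)
$\frac{1}{z{\left(q \right)}} = \frac{1}{\frac{3417968}{4347}} = \frac{4347}{3417968}$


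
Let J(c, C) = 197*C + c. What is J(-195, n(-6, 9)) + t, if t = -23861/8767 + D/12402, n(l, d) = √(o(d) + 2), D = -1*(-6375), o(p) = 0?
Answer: -7147353209/36242778 + 197*√2 ≈ 81.392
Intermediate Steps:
D = 6375
n(l, d) = √2 (n(l, d) = √(0 + 2) = √2)
J(c, C) = c + 197*C
t = -80011499/36242778 (t = -23861/8767 + 6375/12402 = -23861*1/8767 + 6375*(1/12402) = -23861/8767 + 2125/4134 = -80011499/36242778 ≈ -2.2077)
J(-195, n(-6, 9)) + t = (-195 + 197*√2) - 80011499/36242778 = -7147353209/36242778 + 197*√2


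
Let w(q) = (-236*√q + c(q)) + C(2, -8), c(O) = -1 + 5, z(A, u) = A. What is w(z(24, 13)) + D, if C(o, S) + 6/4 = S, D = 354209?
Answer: 708407/2 - 472*√6 ≈ 3.5305e+5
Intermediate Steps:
C(o, S) = -3/2 + S
c(O) = 4
w(q) = -11/2 - 236*√q (w(q) = (-236*√q + 4) + (-3/2 - 8) = (4 - 236*√q) - 19/2 = -11/2 - 236*√q)
w(z(24, 13)) + D = (-11/2 - 472*√6) + 354209 = 708407/2 - 472*√6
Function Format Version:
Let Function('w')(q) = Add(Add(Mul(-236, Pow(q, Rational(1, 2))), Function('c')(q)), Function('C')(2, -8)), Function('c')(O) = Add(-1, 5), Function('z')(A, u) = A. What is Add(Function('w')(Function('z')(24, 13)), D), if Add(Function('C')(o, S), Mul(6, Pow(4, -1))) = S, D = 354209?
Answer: Add(Rational(708407, 2), Mul(-472, Pow(6, Rational(1, 2)))) ≈ 3.5305e+5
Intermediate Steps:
Function('C')(o, S) = Add(Rational(-3, 2), S)
Function('c')(O) = 4
Function('w')(q) = Add(Rational(-11, 2), Mul(-236, Pow(q, Rational(1, 2)))) (Function('w')(q) = Add(Add(Mul(-236, Pow(q, Rational(1, 2))), 4), Add(Rational(-3, 2), -8)) = Add(Add(4, Mul(-236, Pow(q, Rational(1, 2)))), Rational(-19, 2)) = Add(Rational(-11, 2), Mul(-236, Pow(q, Rational(1, 2)))))
Add(Function('w')(Function('z')(24, 13)), D) = Add(Add(Rational(-11, 2), Mul(-236, Pow(24, Rational(1, 2)))), 354209) = Add(Add(Rational(-11, 2), Mul(-236, Mul(2, Pow(6, Rational(1, 2))))), 354209) = Add(Add(Rational(-11, 2), Mul(-472, Pow(6, Rational(1, 2)))), 354209) = Add(Rational(708407, 2), Mul(-472, Pow(6, Rational(1, 2))))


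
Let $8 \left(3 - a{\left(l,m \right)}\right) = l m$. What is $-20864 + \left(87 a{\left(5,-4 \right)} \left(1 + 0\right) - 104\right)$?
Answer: $- \frac{40979}{2} \approx -20490.0$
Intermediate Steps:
$a{\left(l,m \right)} = 3 - \frac{l m}{8}$
$-20864 + \left(87 a{\left(5,-4 \right)} \left(1 + 0\right) - 104\right) = -20864 - \left(104 - 87 \left(3 - \frac{5}{8} \left(-4\right)\right) \left(1 + 0\right)\right) = -20864 - \left(104 - 87 \left(3 + \frac{5}{2}\right) 1\right) = -20864 - \left(104 - 87 \cdot \frac{11}{2} \cdot 1\right) = -20864 + \left(87 \cdot \frac{11}{2} - 104\right) = -20864 + \left(\frac{957}{2} - 104\right) = -20864 + \frac{749}{2} = - \frac{40979}{2}$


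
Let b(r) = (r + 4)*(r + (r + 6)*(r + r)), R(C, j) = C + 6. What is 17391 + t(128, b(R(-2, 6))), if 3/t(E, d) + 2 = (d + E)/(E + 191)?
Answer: 939433/54 ≈ 17397.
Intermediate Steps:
R(C, j) = 6 + C
b(r) = (4 + r)*(r + 2*r*(6 + r)) (b(r) = (4 + r)*(r + (6 + r)*(2*r)) = (4 + r)*(r + 2*r*(6 + r)))
t(E, d) = 3/(-2 + (E + d)/(191 + E)) (t(E, d) = 3/(-2 + (d + E)/(E + 191)) = 3/(-2 + (E + d)/(191 + E)))
17391 + t(128, b(R(-2, 6))) = 17391 + 3*(191 + 128)/(-382 + (6 - 2)*(52 + 2*(6 - 2)**2 + 21*(6 - 2)) - 1*128) = 17391 + 3*319/(-382 + 4*(52 + 2*4**2 + 21*4) - 128) = 17391 + 3*319/(-382 + 4*(52 + 2*16 + 84) - 128) = 17391 + 3*319/(-382 + 4*(52 + 32 + 84) - 128) = 17391 + 3*319/(-382 + 4*168 - 128) = 17391 + 3*319/(-382 + 672 - 128) = 17391 + 3*319/162 = 17391 + 3*(1/162)*319 = 17391 + 319/54 = 939433/54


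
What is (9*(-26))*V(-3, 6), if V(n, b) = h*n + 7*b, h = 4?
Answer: -7020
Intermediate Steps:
V(n, b) = 4*n + 7*b
(9*(-26))*V(-3, 6) = (9*(-26))*(4*(-3) + 7*6) = -234*(-12 + 42) = -234*30 = -7020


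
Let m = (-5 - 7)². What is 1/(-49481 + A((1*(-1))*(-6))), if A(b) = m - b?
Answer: -1/49343 ≈ -2.0266e-5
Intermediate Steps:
m = 144 (m = (-12)² = 144)
A(b) = 144 - b
1/(-49481 + A((1*(-1))*(-6))) = 1/(-49481 + (144 - 1*(-1)*(-6))) = 1/(-49481 + (144 - (-1)*(-6))) = 1/(-49481 + (144 - 1*6)) = 1/(-49481 + (144 - 6)) = 1/(-49481 + 138) = 1/(-49343) = -1/49343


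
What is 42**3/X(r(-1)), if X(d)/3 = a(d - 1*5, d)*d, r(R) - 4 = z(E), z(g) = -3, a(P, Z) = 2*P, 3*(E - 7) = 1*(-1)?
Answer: -3087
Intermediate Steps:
E = 20/3 (E = 7 + (1*(-1))/3 = 7 + (1/3)*(-1) = 7 - 1/3 = 20/3 ≈ 6.6667)
r(R) = 1 (r(R) = 4 - 3 = 1)
X(d) = 3*d*(-10 + 2*d) (X(d) = 3*((2*(d - 1*5))*d) = 3*((2*(d - 5))*d) = 3*((2*(-5 + d))*d) = 3*((-10 + 2*d)*d) = 3*(d*(-10 + 2*d)) = 3*d*(-10 + 2*d))
42**3/X(r(-1)) = 42**3/((6*1*(-5 + 1))) = 74088/((6*1*(-4))) = 74088/(-24) = 74088*(-1/24) = -3087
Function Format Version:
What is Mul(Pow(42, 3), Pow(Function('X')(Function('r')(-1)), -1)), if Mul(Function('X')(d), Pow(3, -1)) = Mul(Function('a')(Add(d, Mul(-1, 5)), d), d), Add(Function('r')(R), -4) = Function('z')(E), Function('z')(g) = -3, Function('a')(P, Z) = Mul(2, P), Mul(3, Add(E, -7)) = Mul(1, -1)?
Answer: -3087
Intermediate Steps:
E = Rational(20, 3) (E = Add(7, Mul(Rational(1, 3), Mul(1, -1))) = Add(7, Mul(Rational(1, 3), -1)) = Add(7, Rational(-1, 3)) = Rational(20, 3) ≈ 6.6667)
Function('r')(R) = 1 (Function('r')(R) = Add(4, -3) = 1)
Function('X')(d) = Mul(3, d, Add(-10, Mul(2, d))) (Function('X')(d) = Mul(3, Mul(Mul(2, Add(d, Mul(-1, 5))), d)) = Mul(3, Mul(Mul(2, Add(d, -5)), d)) = Mul(3, Mul(Mul(2, Add(-5, d)), d)) = Mul(3, Mul(Add(-10, Mul(2, d)), d)) = Mul(3, Mul(d, Add(-10, Mul(2, d)))) = Mul(3, d, Add(-10, Mul(2, d))))
Mul(Pow(42, 3), Pow(Function('X')(Function('r')(-1)), -1)) = Mul(Pow(42, 3), Pow(Mul(6, 1, Add(-5, 1)), -1)) = Mul(74088, Pow(Mul(6, 1, -4), -1)) = Mul(74088, Pow(-24, -1)) = Mul(74088, Rational(-1, 24)) = -3087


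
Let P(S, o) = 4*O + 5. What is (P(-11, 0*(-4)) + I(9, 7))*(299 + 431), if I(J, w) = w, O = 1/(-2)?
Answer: 7300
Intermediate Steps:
O = -½ ≈ -0.50000
P(S, o) = 3 (P(S, o) = 4*(-½) + 5 = -2 + 5 = 3)
(P(-11, 0*(-4)) + I(9, 7))*(299 + 431) = (3 + 7)*(299 + 431) = 10*730 = 7300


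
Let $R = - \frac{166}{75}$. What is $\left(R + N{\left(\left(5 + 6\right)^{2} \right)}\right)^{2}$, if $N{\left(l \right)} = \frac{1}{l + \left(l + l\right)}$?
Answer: $\frac{44715969}{9150625} \approx 4.8867$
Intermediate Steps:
$R = - \frac{166}{75}$ ($R = \left(-166\right) \frac{1}{75} = - \frac{166}{75} \approx -2.2133$)
$N{\left(l \right)} = \frac{1}{3 l}$ ($N{\left(l \right)} = \frac{1}{l + 2 l} = \frac{1}{3 l}$)
$\left(R + N{\left(\left(5 + 6\right)^{2} \right)}\right)^{2} = \left(- \frac{166}{75} + \frac{1}{3 \left(5 + 6\right)^{2}}\right)^{2} = \left(- \frac{166}{75} + \frac{1}{3 \cdot 11^{2}}\right)^{2} = \left(- \frac{166}{75} + \frac{1}{3 \cdot 121}\right)^{2} = \left(- \frac{166}{75} + \frac{1}{3} \cdot \frac{1}{121}\right)^{2} = \left(- \frac{166}{75} + \frac{1}{363}\right)^{2} = \left(- \frac{6687}{3025}\right)^{2} = \frac{44715969}{9150625}$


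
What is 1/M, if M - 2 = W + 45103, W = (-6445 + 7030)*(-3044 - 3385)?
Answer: -1/3715860 ≈ -2.6912e-7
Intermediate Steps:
W = -3760965 (W = 585*(-6429) = -3760965)
M = -3715860 (M = 2 + (-3760965 + 45103) = 2 - 3715862 = -3715860)
1/M = 1/(-3715860) = -1/3715860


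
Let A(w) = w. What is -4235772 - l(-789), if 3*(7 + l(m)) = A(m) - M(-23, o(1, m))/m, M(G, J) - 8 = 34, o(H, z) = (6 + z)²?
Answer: -3341811092/789 ≈ -4.2355e+6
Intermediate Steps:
M(G, J) = 42 (M(G, J) = 8 + 34 = 42)
l(m) = -7 - 14/m + m/3 (l(m) = -7 + (m - 42/m)/3 = -7 + (-14/m + m/3) = -7 - 14/m + m/3)
-4235772 - l(-789) = -4235772 - (-7 - 14/(-789) + (⅓)*(-789)) = -4235772 - (-7 - 14*(-1/789) - 263) = -4235772 - (-7 + 14/789 - 263) = -4235772 - 1*(-213016/789) = -4235772 + 213016/789 = -3341811092/789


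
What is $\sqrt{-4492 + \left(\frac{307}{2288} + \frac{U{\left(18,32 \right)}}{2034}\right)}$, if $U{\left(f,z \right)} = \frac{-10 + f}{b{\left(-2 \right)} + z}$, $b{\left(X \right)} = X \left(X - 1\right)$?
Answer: $\frac{i \sqrt{60971295192441491}}{3684252} \approx 67.021 i$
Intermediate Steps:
$b{\left(X \right)} = X \left(-1 + X\right)$
$U{\left(f,z \right)} = \frac{-10 + f}{6 + z}$ ($U{\left(f,z \right)} = \frac{-10 + f}{- 2 \left(-1 - 2\right) + z} = \frac{-10 + f}{\left(-2\right) \left(-3\right) + z} = \frac{-10 + f}{6 + z}$)
$\sqrt{-4492 + \left(\frac{307}{2288} + \frac{U{\left(18,32 \right)}}{2034}\right)} = \sqrt{-4492 + \left(\frac{307}{2288} + \frac{\frac{1}{6 + 32} \left(-10 + 18\right)}{2034}\right)} = \sqrt{-4492 + \left(307 \cdot \frac{1}{2288} + \frac{1}{38} \cdot 8 \cdot \frac{1}{2034}\right)} = \sqrt{-4492 + \left(\frac{307}{2288} + \frac{1}{38} \cdot 8 \cdot \frac{1}{2034}\right)} = \sqrt{-4492 + \left(\frac{307}{2288} + \frac{4}{19} \cdot \frac{1}{2034}\right)} = \sqrt{-4492 + \left(\frac{307}{2288} + \frac{2}{19323}\right)} = \sqrt{-4492 + \frac{5936737}{44211024}} = \sqrt{- \frac{198589983071}{44211024}} = \frac{i \sqrt{60971295192441491}}{3684252}$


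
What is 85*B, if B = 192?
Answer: 16320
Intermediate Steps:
85*B = 85*192 = 16320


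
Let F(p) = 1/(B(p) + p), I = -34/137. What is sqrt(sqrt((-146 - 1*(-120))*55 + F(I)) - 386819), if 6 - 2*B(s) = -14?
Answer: sqrt(-43151980364 + 167*I*sqrt(638054562))/334 ≈ 0.0304 + 621.95*I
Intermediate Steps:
I = -34/137 (I = -34*1/137 = -34/137 ≈ -0.24818)
B(s) = 10 (B(s) = 3 - 1/2*(-14) = 3 + 7 = 10)
F(p) = 1/(10 + p)
sqrt(sqrt((-146 - 1*(-120))*55 + F(I)) - 386819) = sqrt(sqrt((-146 - 1*(-120))*55 + 1/(10 - 34/137)) - 386819) = sqrt(sqrt((-146 + 120)*55 + 1/(1336/137)) - 386819) = sqrt(sqrt(-26*55 + 137/1336) - 386819) = sqrt(sqrt(-1430 + 137/1336) - 386819) = sqrt(sqrt(-1910343/1336) - 386819) = sqrt(I*sqrt(638054562)/668 - 386819) = sqrt(-386819 + I*sqrt(638054562)/668)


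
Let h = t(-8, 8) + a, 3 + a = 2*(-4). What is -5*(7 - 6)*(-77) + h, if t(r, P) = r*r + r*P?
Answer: 374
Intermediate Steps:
a = -11 (a = -3 + 2*(-4) = -3 - 8 = -11)
t(r, P) = r² + P*r
h = -11 (h = -8*(8 - 8) - 11 = -8*0 - 11 = 0 - 11 = -11)
-5*(7 - 6)*(-77) + h = -5*(7 - 6)*(-77) - 11 = -5*1*(-77) - 11 = -5*(-77) - 11 = 385 - 11 = 374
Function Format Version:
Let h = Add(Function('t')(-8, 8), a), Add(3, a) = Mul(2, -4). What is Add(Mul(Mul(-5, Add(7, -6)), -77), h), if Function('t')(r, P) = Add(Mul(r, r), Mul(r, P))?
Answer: 374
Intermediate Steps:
a = -11 (a = Add(-3, Mul(2, -4)) = Add(-3, -8) = -11)
Function('t')(r, P) = Add(Pow(r, 2), Mul(P, r))
h = -11 (h = Add(Mul(-8, Add(8, -8)), -11) = Add(Mul(-8, 0), -11) = Add(0, -11) = -11)
Add(Mul(Mul(-5, Add(7, -6)), -77), h) = Add(Mul(Mul(-5, Add(7, -6)), -77), -11) = Add(Mul(Mul(-5, 1), -77), -11) = Add(Mul(-5, -77), -11) = Add(385, -11) = 374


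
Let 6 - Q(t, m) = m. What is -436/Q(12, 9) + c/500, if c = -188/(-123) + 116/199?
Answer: 29645228/203975 ≈ 145.34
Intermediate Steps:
Q(t, m) = 6 - m
c = 51680/24477 (c = -188*(-1/123) + 116*(1/199) = 188/123 + 116/199 = 51680/24477 ≈ 2.1114)
-436/Q(12, 9) + c/500 = -436/(6 - 1*9) + (51680/24477)/500 = -436/(6 - 9) + (51680/24477)*(1/500) = -436/(-3) + 2584/611925 = -436*(-⅓) + 2584/611925 = 436/3 + 2584/611925 = 29645228/203975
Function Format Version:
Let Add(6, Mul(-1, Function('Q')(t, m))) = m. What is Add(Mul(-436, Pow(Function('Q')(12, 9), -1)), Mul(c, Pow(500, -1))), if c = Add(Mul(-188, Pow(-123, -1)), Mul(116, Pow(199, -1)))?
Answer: Rational(29645228, 203975) ≈ 145.34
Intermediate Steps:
Function('Q')(t, m) = Add(6, Mul(-1, m))
c = Rational(51680, 24477) (c = Add(Mul(-188, Rational(-1, 123)), Mul(116, Rational(1, 199))) = Add(Rational(188, 123), Rational(116, 199)) = Rational(51680, 24477) ≈ 2.1114)
Add(Mul(-436, Pow(Function('Q')(12, 9), -1)), Mul(c, Pow(500, -1))) = Add(Mul(-436, Pow(Add(6, Mul(-1, 9)), -1)), Mul(Rational(51680, 24477), Pow(500, -1))) = Add(Mul(-436, Pow(Add(6, -9), -1)), Mul(Rational(51680, 24477), Rational(1, 500))) = Add(Mul(-436, Pow(-3, -1)), Rational(2584, 611925)) = Add(Mul(-436, Rational(-1, 3)), Rational(2584, 611925)) = Add(Rational(436, 3), Rational(2584, 611925)) = Rational(29645228, 203975)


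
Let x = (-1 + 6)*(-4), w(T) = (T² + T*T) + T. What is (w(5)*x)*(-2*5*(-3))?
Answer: -33000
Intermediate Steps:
w(T) = T + 2*T² (w(T) = (T² + T²) + T = 2*T² + T = T + 2*T²)
x = -20 (x = 5*(-4) = -20)
(w(5)*x)*(-2*5*(-3)) = ((5*(1 + 2*5))*(-20))*(-2*5*(-3)) = ((5*(1 + 10))*(-20))*(-10*(-3)) = ((5*11)*(-20))*30 = (55*(-20))*30 = -1100*30 = -33000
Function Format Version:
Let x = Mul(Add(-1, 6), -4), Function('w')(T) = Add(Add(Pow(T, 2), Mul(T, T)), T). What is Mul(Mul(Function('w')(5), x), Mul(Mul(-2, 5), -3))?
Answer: -33000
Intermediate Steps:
Function('w')(T) = Add(T, Mul(2, Pow(T, 2))) (Function('w')(T) = Add(Add(Pow(T, 2), Pow(T, 2)), T) = Add(Mul(2, Pow(T, 2)), T) = Add(T, Mul(2, Pow(T, 2))))
x = -20 (x = Mul(5, -4) = -20)
Mul(Mul(Function('w')(5), x), Mul(Mul(-2, 5), -3)) = Mul(Mul(Mul(5, Add(1, Mul(2, 5))), -20), Mul(Mul(-2, 5), -3)) = Mul(Mul(Mul(5, Add(1, 10)), -20), Mul(-10, -3)) = Mul(Mul(Mul(5, 11), -20), 30) = Mul(Mul(55, -20), 30) = Mul(-1100, 30) = -33000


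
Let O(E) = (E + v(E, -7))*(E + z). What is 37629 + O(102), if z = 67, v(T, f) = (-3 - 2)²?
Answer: 59092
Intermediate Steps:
v(T, f) = 25 (v(T, f) = (-5)² = 25)
O(E) = (25 + E)*(67 + E) (O(E) = (E + 25)*(E + 67) = (25 + E)*(67 + E))
37629 + O(102) = 37629 + (1675 + 102² + 92*102) = 37629 + (1675 + 10404 + 9384) = 37629 + 21463 = 59092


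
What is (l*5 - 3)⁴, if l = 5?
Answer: 234256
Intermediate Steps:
(l*5 - 3)⁴ = (5*5 - 3)⁴ = (25 - 3)⁴ = 22⁴ = 234256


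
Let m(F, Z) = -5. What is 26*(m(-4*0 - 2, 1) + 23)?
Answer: 468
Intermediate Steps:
26*(m(-4*0 - 2, 1) + 23) = 26*(-5 + 23) = 26*18 = 468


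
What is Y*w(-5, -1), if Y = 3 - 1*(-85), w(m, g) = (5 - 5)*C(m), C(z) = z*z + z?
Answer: 0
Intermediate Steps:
C(z) = z + z**2 (C(z) = z**2 + z = z + z**2)
w(m, g) = 0 (w(m, g) = (5 - 5)*(m*(1 + m)) = 0*(m*(1 + m)) = 0)
Y = 88 (Y = 3 + 85 = 88)
Y*w(-5, -1) = 88*0 = 0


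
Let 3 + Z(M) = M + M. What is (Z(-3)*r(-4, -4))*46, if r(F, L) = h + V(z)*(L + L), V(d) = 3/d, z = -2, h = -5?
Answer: -2898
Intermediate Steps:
Z(M) = -3 + 2*M (Z(M) = -3 + (M + M) = -3 + 2*M)
r(F, L) = -5 - 3*L (r(F, L) = -5 + (3/(-2))*(L + L) = -5 + (3*(-½))*(2*L) = -5 - 3*L)
(Z(-3)*r(-4, -4))*46 = ((-3 + 2*(-3))*(-5 - 3*(-4)))*46 = ((-3 - 6)*(-5 + 12))*46 = -9*7*46 = -63*46 = -2898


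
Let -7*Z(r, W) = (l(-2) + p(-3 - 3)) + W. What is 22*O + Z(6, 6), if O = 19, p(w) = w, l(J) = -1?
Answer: 2927/7 ≈ 418.14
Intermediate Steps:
Z(r, W) = 1 - W/7 (Z(r, W) = -((-1 + (-3 - 3)) + W)/7 = -((-1 - 6) + W)/7 = -(-7 + W)/7 = 1 - W/7)
22*O + Z(6, 6) = 22*19 + (1 - 1/7*6) = 418 + (1 - 6/7) = 418 + 1/7 = 2927/7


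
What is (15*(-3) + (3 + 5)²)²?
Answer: 361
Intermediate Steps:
(15*(-3) + (3 + 5)²)² = (-45 + 8²)² = (-45 + 64)² = 19² = 361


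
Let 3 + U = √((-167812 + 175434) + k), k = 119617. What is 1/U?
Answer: 1/42410 + √127239/127230 ≈ 0.0028272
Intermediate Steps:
U = -3 + √127239 (U = -3 + √((-167812 + 175434) + 119617) = -3 + √(7622 + 119617) = -3 + √127239 ≈ 353.71)
1/U = 1/(-3 + √127239)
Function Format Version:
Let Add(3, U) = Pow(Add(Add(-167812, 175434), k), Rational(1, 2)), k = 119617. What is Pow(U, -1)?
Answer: Add(Rational(1, 42410), Mul(Rational(1, 127230), Pow(127239, Rational(1, 2)))) ≈ 0.0028272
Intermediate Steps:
U = Add(-3, Pow(127239, Rational(1, 2))) (U = Add(-3, Pow(Add(Add(-167812, 175434), 119617), Rational(1, 2))) = Add(-3, Pow(Add(7622, 119617), Rational(1, 2))) = Add(-3, Pow(127239, Rational(1, 2))) ≈ 353.71)
Pow(U, -1) = Pow(Add(-3, Pow(127239, Rational(1, 2))), -1)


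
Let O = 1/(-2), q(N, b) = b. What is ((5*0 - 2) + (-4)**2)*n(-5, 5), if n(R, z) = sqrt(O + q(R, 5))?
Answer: 21*sqrt(2) ≈ 29.698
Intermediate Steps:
O = -1/2 ≈ -0.50000
n(R, z) = 3*sqrt(2)/2 (n(R, z) = sqrt(-1/2 + 5) = sqrt(9/2) = 3*sqrt(2)/2)
((5*0 - 2) + (-4)**2)*n(-5, 5) = ((5*0 - 2) + (-4)**2)*(3*sqrt(2)/2) = ((0 - 2) + 16)*(3*sqrt(2)/2) = (-2 + 16)*(3*sqrt(2)/2) = 14*(3*sqrt(2)/2) = 21*sqrt(2)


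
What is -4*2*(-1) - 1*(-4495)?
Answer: 4503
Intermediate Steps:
-4*2*(-1) - 1*(-4495) = -8*(-1) + 4495 = 8 + 4495 = 4503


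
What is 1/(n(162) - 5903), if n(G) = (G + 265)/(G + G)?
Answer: -324/1912145 ≈ -0.00016944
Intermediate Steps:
n(G) = (265 + G)/(2*G) (n(G) = (265 + G)/((2*G)) = (265 + G)*(1/(2*G)) = (265 + G)/(2*G))
1/(n(162) - 5903) = 1/((½)*(265 + 162)/162 - 5903) = 1/((½)*(1/162)*427 - 5903) = 1/(427/324 - 5903) = 1/(-1912145/324) = -324/1912145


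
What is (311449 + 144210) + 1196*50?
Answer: 515459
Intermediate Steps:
(311449 + 144210) + 1196*50 = 455659 + 59800 = 515459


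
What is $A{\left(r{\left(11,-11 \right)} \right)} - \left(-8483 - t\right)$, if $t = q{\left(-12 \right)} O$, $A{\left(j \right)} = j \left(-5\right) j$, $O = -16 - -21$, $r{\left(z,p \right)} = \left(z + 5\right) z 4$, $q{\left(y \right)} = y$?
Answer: $-2469657$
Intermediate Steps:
$r{\left(z,p \right)} = 4 z \left(5 + z\right)$ ($r{\left(z,p \right)} = \left(5 + z\right) z 4 = z \left(5 + z\right) 4 = 4 z \left(5 + z\right)$)
$O = 5$ ($O = -16 + 21 = 5$)
$A{\left(j \right)} = - 5 j^{2}$ ($A{\left(j \right)} = - 5 j j = - 5 j^{2}$)
$t = -60$ ($t = \left(-12\right) 5 = -60$)
$A{\left(r{\left(11,-11 \right)} \right)} - \left(-8483 - t\right) = - 5 \left(4 \cdot 11 \left(5 + 11\right)\right)^{2} - \left(-8483 - -60\right) = - 5 \left(4 \cdot 11 \cdot 16\right)^{2} - \left(-8483 + 60\right) = - 5 \cdot 704^{2} - -8423 = \left(-5\right) 495616 + 8423 = -2478080 + 8423 = -2469657$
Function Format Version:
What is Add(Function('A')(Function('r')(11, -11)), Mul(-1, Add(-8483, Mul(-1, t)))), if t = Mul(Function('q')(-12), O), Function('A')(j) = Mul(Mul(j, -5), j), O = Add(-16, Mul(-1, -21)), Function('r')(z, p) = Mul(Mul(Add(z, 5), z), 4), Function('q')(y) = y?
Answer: -2469657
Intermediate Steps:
Function('r')(z, p) = Mul(4, z, Add(5, z)) (Function('r')(z, p) = Mul(Mul(Add(5, z), z), 4) = Mul(Mul(z, Add(5, z)), 4) = Mul(4, z, Add(5, z)))
O = 5 (O = Add(-16, 21) = 5)
Function('A')(j) = Mul(-5, Pow(j, 2)) (Function('A')(j) = Mul(Mul(-5, j), j) = Mul(-5, Pow(j, 2)))
t = -60 (t = Mul(-12, 5) = -60)
Add(Function('A')(Function('r')(11, -11)), Mul(-1, Add(-8483, Mul(-1, t)))) = Add(Mul(-5, Pow(Mul(4, 11, Add(5, 11)), 2)), Mul(-1, Add(-8483, Mul(-1, -60)))) = Add(Mul(-5, Pow(Mul(4, 11, 16), 2)), Mul(-1, Add(-8483, 60))) = Add(Mul(-5, Pow(704, 2)), Mul(-1, -8423)) = Add(Mul(-5, 495616), 8423) = Add(-2478080, 8423) = -2469657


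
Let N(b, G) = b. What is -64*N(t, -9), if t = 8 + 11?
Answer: -1216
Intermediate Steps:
t = 19
-64*N(t, -9) = -64*19 = -1216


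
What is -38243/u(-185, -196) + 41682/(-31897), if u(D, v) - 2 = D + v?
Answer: 1204039493/12088963 ≈ 99.598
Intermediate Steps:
u(D, v) = 2 + D + v (u(D, v) = 2 + (D + v) = 2 + D + v)
-38243/u(-185, -196) + 41682/(-31897) = -38243/(2 - 185 - 196) + 41682/(-31897) = -38243/(-379) + 41682*(-1/31897) = -38243*(-1/379) - 41682/31897 = 38243/379 - 41682/31897 = 1204039493/12088963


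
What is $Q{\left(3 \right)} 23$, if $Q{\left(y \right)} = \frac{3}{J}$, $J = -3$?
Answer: $-23$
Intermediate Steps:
$Q{\left(y \right)} = -1$ ($Q{\left(y \right)} = \frac{3}{-3} = 3 \left(- \frac{1}{3}\right) = -1$)
$Q{\left(3 \right)} 23 = \left(-1\right) 23 = -23$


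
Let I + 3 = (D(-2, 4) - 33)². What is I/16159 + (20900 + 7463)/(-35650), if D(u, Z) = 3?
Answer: -32795359/44312950 ≈ -0.74009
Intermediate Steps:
I = 897 (I = -3 + (3 - 33)² = -3 + (-30)² = -3 + 900 = 897)
I/16159 + (20900 + 7463)/(-35650) = 897/16159 + (20900 + 7463)/(-35650) = 897*(1/16159) + 28363*(-1/35650) = 69/1243 - 28363/35650 = -32795359/44312950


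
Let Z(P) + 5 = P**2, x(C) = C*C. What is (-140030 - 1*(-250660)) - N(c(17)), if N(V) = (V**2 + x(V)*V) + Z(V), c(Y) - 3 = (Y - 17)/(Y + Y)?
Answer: 110590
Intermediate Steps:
x(C) = C**2
c(Y) = 3 + (-17 + Y)/(2*Y) (c(Y) = 3 + (Y - 17)/(Y + Y) = 3 + (-17 + Y)/((2*Y)) = 3 + (-17 + Y)*(1/(2*Y)) = 3 + (-17 + Y)/(2*Y))
Z(P) = -5 + P**2
N(V) = -5 + V**3 + 2*V**2 (N(V) = (V**2 + V**2*V) + (-5 + V**2) = (V**2 + V**3) + (-5 + V**2) = -5 + V**3 + 2*V**2)
(-140030 - 1*(-250660)) - N(c(17)) = (-140030 - 1*(-250660)) - (-5 + ((1/2)*(-17 + 7*17)/17)**3 + 2*((1/2)*(-17 + 7*17)/17)**2) = (-140030 + 250660) - (-5 + ((1/2)*(1/17)*(-17 + 119))**3 + 2*((1/2)*(1/17)*(-17 + 119))**2) = 110630 - (-5 + ((1/2)*(1/17)*102)**3 + 2*((1/2)*(1/17)*102)**2) = 110630 - (-5 + 3**3 + 2*3**2) = 110630 - (-5 + 27 + 2*9) = 110630 - (-5 + 27 + 18) = 110630 - 1*40 = 110630 - 40 = 110590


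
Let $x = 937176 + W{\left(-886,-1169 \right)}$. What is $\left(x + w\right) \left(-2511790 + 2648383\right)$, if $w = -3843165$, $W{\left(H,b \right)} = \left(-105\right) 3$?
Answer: $-396980782272$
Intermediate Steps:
$W{\left(H,b \right)} = -315$
$x = 936861$ ($x = 937176 - 315 = 936861$)
$\left(x + w\right) \left(-2511790 + 2648383\right) = \left(936861 - 3843165\right) \left(-2511790 + 2648383\right) = \left(-2906304\right) 136593 = -396980782272$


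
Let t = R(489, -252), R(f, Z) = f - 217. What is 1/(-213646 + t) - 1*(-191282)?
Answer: 40814605467/213374 ≈ 1.9128e+5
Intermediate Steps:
R(f, Z) = -217 + f
t = 272 (t = -217 + 489 = 272)
1/(-213646 + t) - 1*(-191282) = 1/(-213646 + 272) - 1*(-191282) = 1/(-213374) + 191282 = -1/213374 + 191282 = 40814605467/213374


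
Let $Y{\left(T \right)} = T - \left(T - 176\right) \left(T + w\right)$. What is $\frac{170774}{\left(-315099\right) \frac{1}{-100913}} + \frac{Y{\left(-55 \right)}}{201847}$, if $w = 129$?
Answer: $\frac{3478498637246575}{63601787853} \approx 54692.0$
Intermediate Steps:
$Y{\left(T \right)} = T - \left(-176 + T\right) \left(129 + T\right)$ ($Y{\left(T \right)} = T - \left(T - 176\right) \left(T + 129\right) = T - \left(-176 + T\right) \left(129 + T\right)$)
$\frac{170774}{\left(-315099\right) \frac{1}{-100913}} + \frac{Y{\left(-55 \right)}}{201847} = \frac{170774}{\left(-315099\right) \frac{1}{-100913}} + \frac{22704 - \left(-55\right)^{2} + 48 \left(-55\right)}{201847} = \frac{170774}{\left(-315099\right) \left(- \frac{1}{100913}\right)} + \left(22704 - 3025 - 2640\right) \frac{1}{201847} = \frac{170774}{\frac{315099}{100913}} + \left(22704 - 3025 - 2640\right) \frac{1}{201847} = 170774 \cdot \frac{100913}{315099} + 17039 \cdot \frac{1}{201847} = \frac{17233316662}{315099} + \frac{17039}{201847} = \frac{3478498637246575}{63601787853}$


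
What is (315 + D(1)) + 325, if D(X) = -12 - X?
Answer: 627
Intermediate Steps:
(315 + D(1)) + 325 = (315 + (-12 - 1*1)) + 325 = (315 + (-12 - 1)) + 325 = (315 - 13) + 325 = 302 + 325 = 627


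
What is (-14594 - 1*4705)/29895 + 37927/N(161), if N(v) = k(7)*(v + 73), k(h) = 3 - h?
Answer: -383963843/9327240 ≈ -41.166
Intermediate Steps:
N(v) = -292 - 4*v (N(v) = (3 - 1*7)*(v + 73) = (3 - 7)*(73 + v) = -4*(73 + v) = -292 - 4*v)
(-14594 - 1*4705)/29895 + 37927/N(161) = (-14594 - 1*4705)/29895 + 37927/(-292 - 4*161) = (-14594 - 4705)*(1/29895) + 37927/(-292 - 644) = -19299*1/29895 + 37927/(-936) = -6433/9965 + 37927*(-1/936) = -6433/9965 - 37927/936 = -383963843/9327240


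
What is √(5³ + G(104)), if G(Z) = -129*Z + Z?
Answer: I*√13187 ≈ 114.83*I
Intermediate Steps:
G(Z) = -128*Z
√(5³ + G(104)) = √(5³ - 128*104) = √(125 - 13312) = √(-13187) = I*√13187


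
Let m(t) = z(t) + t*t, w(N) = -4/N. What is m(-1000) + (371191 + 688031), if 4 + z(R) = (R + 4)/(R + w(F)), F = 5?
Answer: 858694321/417 ≈ 2.0592e+6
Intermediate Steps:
z(R) = -4 + (4 + R)/(-4/5 + R) (z(R) = -4 + (R + 4)/(R - 4/5) = -4 + (4 + R)/(R - 4*1/5) = -4 + (4 + R)/(R - 4/5) = -4 + (4 + R)/(-4/5 + R))
m(t) = t**2 + 3*(12 - 5*t)/(-4 + 5*t) (m(t) = 3*(12 - 5*t)/(-4 + 5*t) + t*t = 3*(12 - 5*t)/(-4 + 5*t) + t**2 = t**2 + 3*(12 - 5*t)/(-4 + 5*t))
m(-1000) + (371191 + 688031) = (36 - 15*(-1000) + (-1000)**2*(-4 + 5*(-1000)))/(-4 + 5*(-1000)) + (371191 + 688031) = (36 + 15000 + 1000000*(-4 - 5000))/(-4 - 5000) + 1059222 = (36 + 15000 + 1000000*(-5004))/(-5004) + 1059222 = -(36 + 15000 - 5004000000)/5004 + 1059222 = -1/5004*(-5003984964) + 1059222 = 416998747/417 + 1059222 = 858694321/417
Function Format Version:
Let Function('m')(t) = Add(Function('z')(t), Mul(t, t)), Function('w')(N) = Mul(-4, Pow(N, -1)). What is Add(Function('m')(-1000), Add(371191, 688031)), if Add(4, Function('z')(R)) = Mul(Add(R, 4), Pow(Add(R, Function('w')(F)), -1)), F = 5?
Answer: Rational(858694321, 417) ≈ 2.0592e+6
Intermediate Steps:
Function('z')(R) = Add(-4, Mul(Pow(Add(Rational(-4, 5), R), -1), Add(4, R))) (Function('z')(R) = Add(-4, Mul(Add(R, 4), Pow(Add(R, Mul(-4, Pow(5, -1))), -1))) = Add(-4, Mul(Add(4, R), Pow(Add(R, Mul(-4, Rational(1, 5))), -1))) = Add(-4, Mul(Add(4, R), Pow(Add(R, Rational(-4, 5)), -1))) = Add(-4, Mul(Add(4, R), Pow(Add(Rational(-4, 5), R), -1))) = Add(-4, Mul(Pow(Add(Rational(-4, 5), R), -1), Add(4, R))))
Function('m')(t) = Add(Pow(t, 2), Mul(3, Pow(Add(-4, Mul(5, t)), -1), Add(12, Mul(-5, t)))) (Function('m')(t) = Add(Mul(3, Pow(Add(-4, Mul(5, t)), -1), Add(12, Mul(-5, t))), Mul(t, t)) = Add(Mul(3, Pow(Add(-4, Mul(5, t)), -1), Add(12, Mul(-5, t))), Pow(t, 2)) = Add(Pow(t, 2), Mul(3, Pow(Add(-4, Mul(5, t)), -1), Add(12, Mul(-5, t)))))
Add(Function('m')(-1000), Add(371191, 688031)) = Add(Mul(Pow(Add(-4, Mul(5, -1000)), -1), Add(36, Mul(-15, -1000), Mul(Pow(-1000, 2), Add(-4, Mul(5, -1000))))), Add(371191, 688031)) = Add(Mul(Pow(Add(-4, -5000), -1), Add(36, 15000, Mul(1000000, Add(-4, -5000)))), 1059222) = Add(Mul(Pow(-5004, -1), Add(36, 15000, Mul(1000000, -5004))), 1059222) = Add(Mul(Rational(-1, 5004), Add(36, 15000, -5004000000)), 1059222) = Add(Mul(Rational(-1, 5004), -5003984964), 1059222) = Add(Rational(416998747, 417), 1059222) = Rational(858694321, 417)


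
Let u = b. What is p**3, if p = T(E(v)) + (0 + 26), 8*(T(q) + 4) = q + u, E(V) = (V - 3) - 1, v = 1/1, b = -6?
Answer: 4657463/512 ≈ 9096.6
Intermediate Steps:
u = -6
v = 1
E(V) = -4 + V (E(V) = (-3 + V) - 1 = -4 + V)
T(q) = -19/4 + q/8 (T(q) = -4 + (q - 6)/8 = -4 + (-6 + q)/8 = -4 + (-3/4 + q/8) = -19/4 + q/8)
p = 167/8 (p = (-19/4 + (-4 + 1)/8) + (0 + 26) = (-19/4 + (1/8)*(-3)) + 26 = (-19/4 - 3/8) + 26 = -41/8 + 26 = 167/8 ≈ 20.875)
p**3 = (167/8)**3 = 4657463/512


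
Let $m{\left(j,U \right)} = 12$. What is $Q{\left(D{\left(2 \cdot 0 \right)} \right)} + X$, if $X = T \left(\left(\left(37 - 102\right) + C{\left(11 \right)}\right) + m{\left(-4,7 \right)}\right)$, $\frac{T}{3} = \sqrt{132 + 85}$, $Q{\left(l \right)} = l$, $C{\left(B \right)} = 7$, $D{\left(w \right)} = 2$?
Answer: $2 - 138 \sqrt{217} \approx -2030.9$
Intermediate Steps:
$T = 3 \sqrt{217}$ ($T = 3 \sqrt{132 + 85} = 3 \sqrt{217} \approx 44.193$)
$X = - 138 \sqrt{217}$ ($X = 3 \sqrt{217} \left(\left(\left(37 - 102\right) + 7\right) + 12\right) = 3 \sqrt{217} \left(\left(-65 + 7\right) + 12\right) = 3 \sqrt{217} \left(-58 + 12\right) = 3 \sqrt{217} \left(-46\right) = - 138 \sqrt{217} \approx -2032.9$)
$Q{\left(D{\left(2 \cdot 0 \right)} \right)} + X = 2 - 138 \sqrt{217}$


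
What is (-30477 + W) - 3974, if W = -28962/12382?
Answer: -213300622/6191 ≈ -34453.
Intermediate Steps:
W = -14481/6191 (W = -28962*1/12382 = -14481/6191 ≈ -2.3390)
(-30477 + W) - 3974 = (-30477 - 14481/6191) - 3974 = -188697588/6191 - 3974 = -213300622/6191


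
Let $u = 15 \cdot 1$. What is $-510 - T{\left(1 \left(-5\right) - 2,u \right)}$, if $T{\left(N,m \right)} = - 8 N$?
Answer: $-566$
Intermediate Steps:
$u = 15$
$-510 - T{\left(1 \left(-5\right) - 2,u \right)} = -510 - - 8 \left(1 \left(-5\right) - 2\right) = -510 - - 8 \left(-5 - 2\right) = -510 - \left(-8\right) \left(-7\right) = -510 - 56 = -566$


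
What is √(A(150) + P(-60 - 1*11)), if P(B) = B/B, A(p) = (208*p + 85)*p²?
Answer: √703912501 ≈ 26531.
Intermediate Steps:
A(p) = p²*(85 + 208*p) (A(p) = (85 + 208*p)*p² = p²*(85 + 208*p))
P(B) = 1
√(A(150) + P(-60 - 1*11)) = √(150²*(85 + 208*150) + 1) = √(22500*(85 + 31200) + 1) = √(22500*31285 + 1) = √(703912500 + 1) = √703912501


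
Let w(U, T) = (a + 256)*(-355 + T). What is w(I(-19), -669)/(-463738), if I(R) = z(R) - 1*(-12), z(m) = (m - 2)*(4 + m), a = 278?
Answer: 273408/231869 ≈ 1.1791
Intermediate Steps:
z(m) = (-2 + m)*(4 + m)
I(R) = 4 + R² + 2*R (I(R) = (-8 + R² + 2*R) - 1*(-12) = (-8 + R² + 2*R) + 12 = 4 + R² + 2*R)
w(U, T) = -189570 + 534*T (w(U, T) = (278 + 256)*(-355 + T) = 534*(-355 + T) = -189570 + 534*T)
w(I(-19), -669)/(-463738) = (-189570 + 534*(-669))/(-463738) = (-189570 - 357246)*(-1/463738) = -546816*(-1/463738) = 273408/231869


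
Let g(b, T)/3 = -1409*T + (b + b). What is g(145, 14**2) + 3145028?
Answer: 2317406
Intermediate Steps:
g(b, T) = -4227*T + 6*b (g(b, T) = 3*(-1409*T + (b + b)) = 3*(-1409*T + 2*b) = -4227*T + 6*b)
g(145, 14**2) + 3145028 = (-4227*14**2 + 6*145) + 3145028 = (-4227*196 + 870) + 3145028 = (-828492 + 870) + 3145028 = -827622 + 3145028 = 2317406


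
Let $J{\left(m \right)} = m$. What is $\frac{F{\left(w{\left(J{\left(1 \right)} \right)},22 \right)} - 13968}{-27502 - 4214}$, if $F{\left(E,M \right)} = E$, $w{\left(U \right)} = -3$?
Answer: $\frac{4657}{10572} \approx 0.4405$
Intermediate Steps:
$\frac{F{\left(w{\left(J{\left(1 \right)} \right)},22 \right)} - 13968}{-27502 - 4214} = \frac{-3 - 13968}{-27502 - 4214} = - \frac{13971}{-27502 - 4214} = - \frac{13971}{-31716} = \left(-13971\right) \left(- \frac{1}{31716}\right) = \frac{4657}{10572}$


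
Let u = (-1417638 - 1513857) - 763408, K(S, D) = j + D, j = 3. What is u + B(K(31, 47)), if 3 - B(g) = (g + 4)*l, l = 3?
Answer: -3695062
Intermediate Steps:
K(S, D) = 3 + D
B(g) = -9 - 3*g (B(g) = 3 - (g + 4)*3 = 3 - (4 + g)*3 = 3 - (12 + 3*g) = 3 + (-12 - 3*g) = -9 - 3*g)
u = -3694903 (u = -2931495 - 763408 = -3694903)
u + B(K(31, 47)) = -3694903 + (-9 - 3*(3 + 47)) = -3694903 + (-9 - 3*50) = -3694903 + (-9 - 150) = -3694903 - 159 = -3695062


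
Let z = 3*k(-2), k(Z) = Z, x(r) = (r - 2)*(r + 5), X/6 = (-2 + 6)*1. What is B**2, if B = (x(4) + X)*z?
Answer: 63504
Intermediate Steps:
X = 24 (X = 6*((-2 + 6)*1) = 6*(4*1) = 6*4 = 24)
x(r) = (-2 + r)*(5 + r)
z = -6 (z = 3*(-2) = -6)
B = -252 (B = ((-10 + 4**2 + 3*4) + 24)*(-6) = ((-10 + 16 + 12) + 24)*(-6) = (18 + 24)*(-6) = 42*(-6) = -252)
B**2 = (-252)**2 = 63504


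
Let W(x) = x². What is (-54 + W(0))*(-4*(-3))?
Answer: -648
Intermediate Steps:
(-54 + W(0))*(-4*(-3)) = (-54 + 0²)*(-4*(-3)) = (-54 + 0)*12 = -54*12 = -648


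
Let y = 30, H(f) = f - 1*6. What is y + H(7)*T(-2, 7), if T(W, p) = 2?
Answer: 32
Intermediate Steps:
H(f) = -6 + f (H(f) = f - 6 = -6 + f)
y + H(7)*T(-2, 7) = 30 + (-6 + 7)*2 = 30 + 1*2 = 30 + 2 = 32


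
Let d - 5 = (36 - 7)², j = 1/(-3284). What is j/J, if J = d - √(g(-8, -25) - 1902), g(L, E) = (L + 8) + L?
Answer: -423/1178341892 - I*√1910/2356683784 ≈ -3.5898e-7 - 1.8545e-8*I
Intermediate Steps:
j = -1/3284 ≈ -0.00030451
g(L, E) = 8 + 2*L (g(L, E) = (8 + L) + L = 8 + 2*L)
d = 846 (d = 5 + (36 - 7)² = 5 + 29² = 5 + 841 = 846)
J = 846 - I*√1910 (J = 846 - √((8 + 2*(-8)) - 1902) = 846 - √((8 - 16) - 1902) = 846 - √(-8 - 1902) = 846 - √(-1910) = 846 - I*√1910 ≈ 846.0 - 43.704*I)
j/J = -1/(3284*(846 - I*√1910))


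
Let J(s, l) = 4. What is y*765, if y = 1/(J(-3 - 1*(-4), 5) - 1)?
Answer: 255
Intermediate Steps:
y = 1/3 (y = 1/(4 - 1) = 1/3 ≈ 0.33333)
y*765 = (1/3)*765 = 255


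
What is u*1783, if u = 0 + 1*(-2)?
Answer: -3566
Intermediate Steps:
u = -2 (u = 0 - 2 = -2)
u*1783 = -2*1783 = -3566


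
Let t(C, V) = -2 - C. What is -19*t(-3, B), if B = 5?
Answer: -19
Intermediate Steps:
-19*t(-3, B) = -19*(-2 - 1*(-3)) = -19*(-2 + 3) = -19*1 = -19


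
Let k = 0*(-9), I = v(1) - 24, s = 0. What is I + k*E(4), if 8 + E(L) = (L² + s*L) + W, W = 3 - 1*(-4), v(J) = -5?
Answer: -29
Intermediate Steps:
W = 7 (W = 3 + 4 = 7)
I = -29 (I = -5 - 24 = -29)
k = 0
E(L) = -1 + L² (E(L) = -8 + ((L² + 0*L) + 7) = -8 + ((L² + 0) + 7) = -8 + (L² + 7) = -8 + (7 + L²) = -1 + L²)
I + k*E(4) = -29 + 0*(-1 + 4²) = -29 + 0*(-1 + 16) = -29 + 0*15 = -29 + 0 = -29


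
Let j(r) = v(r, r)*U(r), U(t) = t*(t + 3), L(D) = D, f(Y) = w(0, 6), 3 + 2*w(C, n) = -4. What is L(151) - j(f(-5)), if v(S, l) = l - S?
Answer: 151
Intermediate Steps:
w(C, n) = -7/2 (w(C, n) = -3/2 + (½)*(-4) = -3/2 - 2 = -7/2)
f(Y) = -7/2
U(t) = t*(3 + t)
j(r) = 0 (j(r) = (r - r)*(r*(3 + r)) = 0*(r*(3 + r)) = 0)
L(151) - j(f(-5)) = 151 - 1*0 = 151 + 0 = 151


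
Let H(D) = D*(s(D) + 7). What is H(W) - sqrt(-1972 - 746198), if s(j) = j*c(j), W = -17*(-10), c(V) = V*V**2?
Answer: 141985701190 - 3*I*sqrt(83130) ≈ 1.4199e+11 - 864.97*I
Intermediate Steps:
c(V) = V**3
W = 170
s(j) = j**4 (s(j) = j*j**3 = j**4)
H(D) = D*(7 + D**4) (H(D) = D*(D**4 + 7) = D*(7 + D**4))
H(W) - sqrt(-1972 - 746198) = 170*(7 + 170**4) - sqrt(-1972 - 746198) = 170*(7 + 835210000) - sqrt(-748170) = 170*835210007 - 3*I*sqrt(83130) = 141985701190 - 3*I*sqrt(83130)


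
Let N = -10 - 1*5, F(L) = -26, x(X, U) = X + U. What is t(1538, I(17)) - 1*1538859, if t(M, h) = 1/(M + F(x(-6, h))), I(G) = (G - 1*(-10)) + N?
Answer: -2326754807/1512 ≈ -1.5389e+6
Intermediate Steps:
x(X, U) = U + X
N = -15 (N = -10 - 5 = -15)
I(G) = -5 + G (I(G) = (G - 1*(-10)) - 15 = (G + 10) - 15 = (10 + G) - 15 = -5 + G)
t(M, h) = 1/(-26 + M) (t(M, h) = 1/(M - 26) = 1/(-26 + M))
t(1538, I(17)) - 1*1538859 = 1/(-26 + 1538) - 1*1538859 = 1/1512 - 1538859 = -2326754807/1512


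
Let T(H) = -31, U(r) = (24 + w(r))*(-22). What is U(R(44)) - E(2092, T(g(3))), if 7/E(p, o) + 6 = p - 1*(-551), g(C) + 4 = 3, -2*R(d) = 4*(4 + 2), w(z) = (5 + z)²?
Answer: -4235029/2637 ≈ -1606.0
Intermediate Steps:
R(d) = -12 (R(d) = -2*(4 + 2) = -2*6 = -½*24 = -12)
g(C) = -1 (g(C) = -4 + 3 = -1)
U(r) = -528 - 22*(5 + r)² (U(r) = (24 + (5 + r)²)*(-22) = -528 - 22*(5 + r)²)
E(p, o) = 7/(545 + p) (E(p, o) = 7/(-6 + (p - 1*(-551))) = 7/(-6 + (p + 551)) = 7/(-6 + (551 + p)) = 7/(545 + p))
U(R(44)) - E(2092, T(g(3))) = (-528 - 22*(5 - 12)²) - 7/(545 + 2092) = (-528 - 22*(-7)²) - 7/2637 = (-528 - 22*49) - 7/2637 = (-528 - 1078) - 1*7/2637 = -1606 - 7/2637 = -4235029/2637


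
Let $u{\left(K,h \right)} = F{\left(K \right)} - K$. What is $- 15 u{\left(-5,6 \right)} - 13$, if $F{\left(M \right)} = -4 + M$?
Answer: $47$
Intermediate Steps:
$u{\left(K,h \right)} = -4$ ($u{\left(K,h \right)} = \left(-4 + K\right) - K = -4$)
$- 15 u{\left(-5,6 \right)} - 13 = \left(-15\right) \left(-4\right) - 13 = 60 - 13 = 47$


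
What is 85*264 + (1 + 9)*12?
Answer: 22560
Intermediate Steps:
85*264 + (1 + 9)*12 = 22440 + 10*12 = 22440 + 120 = 22560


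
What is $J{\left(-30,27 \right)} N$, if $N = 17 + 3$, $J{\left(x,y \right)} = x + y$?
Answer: $-60$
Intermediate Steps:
$N = 20$
$J{\left(-30,27 \right)} N = \left(-30 + 27\right) 20 = \left(-3\right) 20 = -60$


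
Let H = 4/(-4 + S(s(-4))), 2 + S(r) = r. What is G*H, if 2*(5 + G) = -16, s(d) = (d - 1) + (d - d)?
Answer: 52/11 ≈ 4.7273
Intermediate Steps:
s(d) = -1 + d (s(d) = (-1 + d) + 0 = -1 + d)
S(r) = -2 + r
H = -4/11 (H = 4/(-4 + (-2 + (-1 - 4))) = 4/(-4 + (-2 - 5)) = 4/(-4 - 7) = 4/(-11) = -1/11*4 = -4/11 ≈ -0.36364)
G = -13 (G = -5 + (½)*(-16) = -5 - 8 = -13)
G*H = -13*(-4/11) = 52/11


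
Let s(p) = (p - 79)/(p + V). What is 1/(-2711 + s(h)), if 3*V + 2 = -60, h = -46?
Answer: -8/21673 ≈ -0.00036912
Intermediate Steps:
V = -62/3 (V = -⅔ + (⅓)*(-60) = -⅔ - 20 = -62/3 ≈ -20.667)
s(p) = (-79 + p)/(-62/3 + p) (s(p) = (p - 79)/(p - 62/3) = (-79 + p)/(-62/3 + p))
1/(-2711 + s(h)) = 1/(-2711 + 3*(-79 - 46)/(-62 + 3*(-46))) = 1/(-2711 + 3*(-125)/(-62 - 138)) = 1/(-2711 + 3*(-125)/(-200)) = 1/(-2711 + 3*(-1/200)*(-125)) = 1/(-2711 + 15/8) = 1/(-21673/8) = -8/21673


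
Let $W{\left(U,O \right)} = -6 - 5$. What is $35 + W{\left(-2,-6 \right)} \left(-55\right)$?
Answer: $640$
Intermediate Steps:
$W{\left(U,O \right)} = -11$ ($W{\left(U,O \right)} = -6 - 5 = -11$)
$35 + W{\left(-2,-6 \right)} \left(-55\right) = 35 - -605 = 35 + 605 = 640$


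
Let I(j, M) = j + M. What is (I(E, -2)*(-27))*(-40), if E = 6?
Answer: 4320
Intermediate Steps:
I(j, M) = M + j
(I(E, -2)*(-27))*(-40) = ((-2 + 6)*(-27))*(-40) = (4*(-27))*(-40) = -108*(-40) = 4320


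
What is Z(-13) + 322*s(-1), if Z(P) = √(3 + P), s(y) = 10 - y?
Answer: 3542 + I*√10 ≈ 3542.0 + 3.1623*I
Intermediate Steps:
Z(-13) + 322*s(-1) = √(3 - 13) + 322*(10 - 1*(-1)) = √(-10) + 322*(10 + 1) = I*√10 + 322*11 = I*√10 + 3542 = 3542 + I*√10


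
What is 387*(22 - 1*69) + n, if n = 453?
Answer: -17736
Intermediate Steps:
387*(22 - 1*69) + n = 387*(22 - 1*69) + 453 = 387*(22 - 69) + 453 = 387*(-47) + 453 = -18189 + 453 = -17736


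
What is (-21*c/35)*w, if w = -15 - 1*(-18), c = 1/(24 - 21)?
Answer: -⅗ ≈ -0.60000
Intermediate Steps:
c = ⅓ (c = 1/3 = ⅓ ≈ 0.33333)
w = 3 (w = -15 + 18 = 3)
(-21*c/35)*w = -7/35*3 = -21*1/105*3 = -⅕*3 = -⅗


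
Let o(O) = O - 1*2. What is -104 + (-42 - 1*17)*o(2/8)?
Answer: -¾ ≈ -0.75000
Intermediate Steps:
o(O) = -2 + O (o(O) = O - 2 = -2 + O)
-104 + (-42 - 1*17)*o(2/8) = -104 + (-42 - 1*17)*(-2 + 2/8) = -104 + (-42 - 17)*(-2 + 2*(⅛)) = -104 - 59*(-2 + ¼) = -104 - 59*(-7/4) = -104 + 413/4 = -¾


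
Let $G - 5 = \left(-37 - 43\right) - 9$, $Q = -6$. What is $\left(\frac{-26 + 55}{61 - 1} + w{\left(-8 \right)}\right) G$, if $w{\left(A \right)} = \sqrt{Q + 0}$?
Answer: $- \frac{203}{5} - 84 i \sqrt{6} \approx -40.6 - 205.76 i$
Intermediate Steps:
$w{\left(A \right)} = i \sqrt{6}$ ($w{\left(A \right)} = \sqrt{-6 + 0} = \sqrt{-6} = i \sqrt{6}$)
$G = -84$ ($G = 5 - 89 = -84$)
$\left(\frac{-26 + 55}{61 - 1} + w{\left(-8 \right)}\right) G = \left(\frac{-26 + 55}{61 - 1} + i \sqrt{6}\right) \left(-84\right) = \left(\frac{29}{60} + i \sqrt{6}\right) \left(-84\right) = - \frac{203}{5} - 84 i \sqrt{6}$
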